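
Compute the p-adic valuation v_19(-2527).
v_19(-2527) = 2

v_19(n) is the largest exponent k such that 19^k divides n. Factor out: -2527 = -19^2 · 7. (Sign doesn't affect v_p.) So v_19(-2527) = 2.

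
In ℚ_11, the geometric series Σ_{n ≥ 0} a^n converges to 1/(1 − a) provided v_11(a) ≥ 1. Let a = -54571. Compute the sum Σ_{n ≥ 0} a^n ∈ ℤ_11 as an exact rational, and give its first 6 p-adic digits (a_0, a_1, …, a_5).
Σ a^n = 1/(1 − a) = 1/54572;  first 6 digits = (1, 0, 0, 3, 7, 10)

v_11(a) = 3 ≥ 1, so the series converges in ℤ_11 to 1/(1 − a) = 1/(1 − (-54571)) = 1/54572. Expand this rational in ℤ_11: compute digits iteratively via d_i = x_i mod 11, x_{i+1} = (x_i − d_i)/11. The first 6 digits are (1, 0, 0, 3, 7, 10).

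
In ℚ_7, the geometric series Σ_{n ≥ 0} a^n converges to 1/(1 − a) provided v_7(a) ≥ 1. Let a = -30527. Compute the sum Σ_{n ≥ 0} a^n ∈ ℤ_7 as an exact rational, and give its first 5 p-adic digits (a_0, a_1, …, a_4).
Σ a^n = 1/(1 − a) = 1/30528;  first 5 digits = (1, 0, 0, 2, 1)

v_7(a) = 3 ≥ 1, so the series converges in ℤ_7 to 1/(1 − a) = 1/(1 − (-30527)) = 1/30528. Expand this rational in ℤ_7: compute digits iteratively via d_i = x_i mod 7, x_{i+1} = (x_i − d_i)/7. The first 5 digits are (1, 0, 0, 2, 1).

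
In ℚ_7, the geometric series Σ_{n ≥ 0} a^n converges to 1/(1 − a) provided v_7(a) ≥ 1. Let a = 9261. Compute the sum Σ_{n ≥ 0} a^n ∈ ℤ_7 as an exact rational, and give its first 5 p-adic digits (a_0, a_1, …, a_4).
Σ a^n = 1/(1 − a) = -1/9260;  first 5 digits = (1, 0, 0, 6, 3)

v_7(a) = 3 ≥ 1, so the series converges in ℤ_7 to 1/(1 − a) = 1/(1 − 9261) = -1/9260. Expand this rational in ℤ_7: compute digits iteratively via d_i = x_i mod 7, x_{i+1} = (x_i − d_i)/7. The first 5 digits are (1, 0, 0, 6, 3).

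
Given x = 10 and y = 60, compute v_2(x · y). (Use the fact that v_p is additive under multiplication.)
v_2(600) = 3

v_p(x) = 1 (factor: 10 = 2^1 · 5); v_p(y) = 2 (factor: 60 = 2^2 · 15). Additivity: v_p(xy) = v_p(x) + v_p(y) = 1 + 2 = 3. (Direct check: xy = 600 = 2^3 · (75).)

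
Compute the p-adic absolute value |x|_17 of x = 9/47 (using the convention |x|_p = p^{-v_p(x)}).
|9/47|_17 = 1

Step 1 — compute v_17(x) by factoring powers of 17 out of the numerator and denominator: v_17(9/47) = 0. Step 2 — apply |x|_p = p^{-v_p(x)} = 17^{0} = 1.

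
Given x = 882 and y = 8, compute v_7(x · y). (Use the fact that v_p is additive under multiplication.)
v_7(7056) = 2

v_p(x) = 2 (factor: 882 = 7^2 · 18); v_p(y) = 0 (factor: 8 = 7^0 · 8). Additivity: v_p(xy) = v_p(x) + v_p(y) = 2 + 0 = 2. (Direct check: xy = 7056 = 7^2 · (144).)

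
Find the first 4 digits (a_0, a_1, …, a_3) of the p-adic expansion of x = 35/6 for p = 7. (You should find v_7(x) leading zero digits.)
(a_0, …, a_3) = (0, 2, 1, 1)

v_7(35/6) = 1, so a_0 = ... = a_0 = 0. Factor out: x = 7^1 · u with u = 5/6 a unit in ℤ_7. Expand u iteratively via a_{v+i} = u_i mod 7, u_{i+1} = (u_i − a_{v+i})/7:
  u_0 = 5/6;  a_1 = 2;  u_1 = (u_0 − 2)/7 = -1/6
  u_1 = -1/6;  a_2 = 1;  u_2 = (u_1 − 1)/7 = -1/6
  u_2 = -1/6;  a_3 = 1;  u_3 = (u_2 − 1)/7 = -1/6
Digits: (0, 2, 1, 1).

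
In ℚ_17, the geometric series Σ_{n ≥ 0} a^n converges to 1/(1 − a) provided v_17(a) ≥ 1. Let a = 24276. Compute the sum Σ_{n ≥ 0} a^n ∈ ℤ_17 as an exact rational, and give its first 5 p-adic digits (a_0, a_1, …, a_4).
Σ a^n = 1/(1 − a) = -1/24275;  first 5 digits = (1, 0, 16, 4, 1)

v_17(a) = 2 ≥ 1, so the series converges in ℤ_17 to 1/(1 − a) = 1/(1 − 24276) = -1/24275. Expand this rational in ℤ_17: compute digits iteratively via d_i = x_i mod 17, x_{i+1} = (x_i − d_i)/17. The first 5 digits are (1, 0, 16, 4, 1).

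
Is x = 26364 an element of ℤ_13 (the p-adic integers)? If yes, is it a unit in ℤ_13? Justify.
x ∈ ℤ_13 but not a unit; v_13(x) = 3 > 0

ℤ_13 = {x ∈ ℚ_13 : v_13(x) ≥ 0} and ℤ_13^× = {x ∈ ℤ_13 : v_13(x) = 0}. Here v_13(26364) = v_13(num) − v_13(den) = 3; compare against these criteria.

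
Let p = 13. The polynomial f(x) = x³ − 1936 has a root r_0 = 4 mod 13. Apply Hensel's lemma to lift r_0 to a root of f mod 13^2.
r_1 = 43 (mod 169)

Hensel: r_{i+1} = r_i − f(r_i)/f′(r_i) mod 13^{i+2}, where f′(x) = 3x². Iterate:
  r_0 = 4 (mod 13)
  r_1 = 43 (mod 169)
Final: r = 43 with f(r) ≡ 0 mod 13^2.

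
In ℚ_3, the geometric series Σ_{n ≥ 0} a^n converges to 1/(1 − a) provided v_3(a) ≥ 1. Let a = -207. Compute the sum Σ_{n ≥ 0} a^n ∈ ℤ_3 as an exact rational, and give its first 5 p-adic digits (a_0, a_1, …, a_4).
Σ a^n = 1/(1 − a) = 1/208;  first 5 digits = (1, 0, 1, 1, 1)

v_3(a) = 2 ≥ 1, so the series converges in ℤ_3 to 1/(1 − a) = 1/(1 − (-207)) = 1/208. Expand this rational in ℤ_3: compute digits iteratively via d_i = x_i mod 3, x_{i+1} = (x_i − d_i)/3. The first 5 digits are (1, 0, 1, 1, 1).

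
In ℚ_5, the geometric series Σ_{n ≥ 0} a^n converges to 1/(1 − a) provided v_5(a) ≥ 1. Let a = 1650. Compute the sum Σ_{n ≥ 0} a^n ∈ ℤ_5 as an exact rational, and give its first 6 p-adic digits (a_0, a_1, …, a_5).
Σ a^n = 1/(1 − a) = -1/1649;  first 6 digits = (1, 0, 1, 3, 3, 1)

v_5(a) = 2 ≥ 1, so the series converges in ℤ_5 to 1/(1 − a) = 1/(1 − 1650) = -1/1649. Expand this rational in ℤ_5: compute digits iteratively via d_i = x_i mod 5, x_{i+1} = (x_i − d_i)/5. The first 6 digits are (1, 0, 1, 3, 3, 1).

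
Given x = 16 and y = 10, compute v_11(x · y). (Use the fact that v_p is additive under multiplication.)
v_11(160) = 0

v_p(x) = 0 (factor: 16 = 11^0 · 16); v_p(y) = 0 (factor: 10 = 11^0 · 10). Additivity: v_p(xy) = v_p(x) + v_p(y) = 0 + 0 = 0. (Direct check: xy = 160 = 11^0 · (160).)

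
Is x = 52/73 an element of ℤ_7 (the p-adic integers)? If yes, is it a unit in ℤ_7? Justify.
x ∈ ℤ_7^× (unit); v_7(x) = 0

ℤ_7 = {x ∈ ℚ_7 : v_7(x) ≥ 0} and ℤ_7^× = {x ∈ ℤ_7 : v_7(x) = 0}. Here v_7(52/73) = v_7(num) − v_7(den) = 0; compare against these criteria.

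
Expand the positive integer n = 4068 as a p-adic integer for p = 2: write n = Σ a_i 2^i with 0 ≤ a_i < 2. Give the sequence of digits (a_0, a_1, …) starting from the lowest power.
(a_0, a_1, …) = (0, 0, 1, 0, 0, 1, 1, 1, 1, 1, 1, 1)

Repeated division by 2 gives the digits low-to-high: 4068 = 1·2^2 + 1·2^5 + 1·2^6 + 1·2^7 + 1·2^8 + 1·2^9 + 1·2^10 + 1·2^11. Digit sequence: (0, 0, 1, 0, 0, 1, 1, 1, 1, 1, 1, 1).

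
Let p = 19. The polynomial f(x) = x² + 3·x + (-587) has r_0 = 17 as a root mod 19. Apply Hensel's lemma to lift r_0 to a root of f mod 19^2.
r_1 = 131 (mod 361)

Hensel: r_{i+1} = r_i − f(r_i)·(f′(r_i))^{-1} mod 19^{i+2}, f′(x) = 2x + 3. Iterate:
  r_0 = 17 (mod 19)
  r_1 = 131 (mod 361)
Final: r = 131 satisfies f(r) ≡ 0 mod 19^2.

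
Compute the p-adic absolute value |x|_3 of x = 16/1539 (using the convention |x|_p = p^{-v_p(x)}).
|16/1539|_3 = 81

Step 1 — compute v_3(x) by factoring powers of 3 out of the numerator and denominator: v_3(16/1539) = -4. Step 2 — apply |x|_p = p^{-v_p(x)} = 3^{4} = 81.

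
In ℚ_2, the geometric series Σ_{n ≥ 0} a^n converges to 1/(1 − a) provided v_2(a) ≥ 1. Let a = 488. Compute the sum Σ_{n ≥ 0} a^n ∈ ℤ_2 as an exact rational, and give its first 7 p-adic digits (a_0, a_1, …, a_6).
Σ a^n = 1/(1 − a) = -1/487;  first 7 digits = (1, 0, 0, 1, 0, 1, 0)

v_2(a) = 3 ≥ 1, so the series converges in ℤ_2 to 1/(1 − a) = 1/(1 − 488) = -1/487. Expand this rational in ℤ_2: compute digits iteratively via d_i = x_i mod 2, x_{i+1} = (x_i − d_i)/2. The first 7 digits are (1, 0, 0, 1, 0, 1, 0).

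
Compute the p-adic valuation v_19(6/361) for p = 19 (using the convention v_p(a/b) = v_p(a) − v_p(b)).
v_19(6/361) = -2

Factor powers of 19 from the numerator and denominator of the reduced fraction: 6 = 19^0 · 6 and 361 = 19^2 · 1. Apply v_p(a/b) = v_p(a) − v_p(b): v_19(6/361) = 0 − 2 = -2.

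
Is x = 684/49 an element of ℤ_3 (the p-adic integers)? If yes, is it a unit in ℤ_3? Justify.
x ∈ ℤ_3 but not a unit; v_3(x) = 2 > 0

ℤ_3 = {x ∈ ℚ_3 : v_3(x) ≥ 0} and ℤ_3^× = {x ∈ ℤ_3 : v_3(x) = 0}. Here v_3(684/49) = v_3(num) − v_3(den) = 2; compare against these criteria.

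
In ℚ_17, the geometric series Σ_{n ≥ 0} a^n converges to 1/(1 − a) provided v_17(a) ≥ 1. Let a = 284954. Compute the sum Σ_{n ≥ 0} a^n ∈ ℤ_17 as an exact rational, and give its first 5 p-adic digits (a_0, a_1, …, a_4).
Σ a^n = 1/(1 − a) = -1/284953;  first 5 digits = (1, 0, 0, 7, 3)

v_17(a) = 3 ≥ 1, so the series converges in ℤ_17 to 1/(1 − a) = 1/(1 − 284954) = -1/284953. Expand this rational in ℤ_17: compute digits iteratively via d_i = x_i mod 17, x_{i+1} = (x_i − d_i)/17. The first 5 digits are (1, 0, 0, 7, 3).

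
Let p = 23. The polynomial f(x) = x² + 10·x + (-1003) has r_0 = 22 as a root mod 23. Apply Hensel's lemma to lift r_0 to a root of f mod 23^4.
r_3 = 204584 (mod 279841)

Hensel: r_{i+1} = r_i − f(r_i)·(f′(r_i))^{-1} mod 23^{i+2}, f′(x) = 2x + 10. Iterate:
  r_0 = 22 (mod 23)
  r_1 = 390 (mod 529)
  r_2 = 9912 (mod 12167)
  r_3 = 204584 (mod 279841)
Final: r = 204584 satisfies f(r) ≡ 0 mod 23^4.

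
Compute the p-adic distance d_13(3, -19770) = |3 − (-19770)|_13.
d_13(3, -19770) = 1/2197

Step 1 — x − y = 3 − (-19770) = 19773. Step 2 — v_13(19773) = 3 (factor: 19773 = (13^3 · 9); the sign does not affect v_p). Step 3 — |x − y|_13 = 13^{-3} = 1/2197.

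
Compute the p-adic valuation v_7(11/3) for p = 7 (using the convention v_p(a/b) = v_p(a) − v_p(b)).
v_7(11/3) = 0

Factor powers of 7 from the numerator and denominator of the reduced fraction: 11 = 7^0 · 11 and 3 = 7^0 · 3. Apply v_p(a/b) = v_p(a) − v_p(b): v_7(11/3) = 0 − 0 = 0.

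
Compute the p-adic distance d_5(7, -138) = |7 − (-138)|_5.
d_5(7, -138) = 1/5

Step 1 — x − y = 7 − (-138) = 145. Step 2 — v_5(145) = 1 (factor: 145 = (5^1 · 29); the sign does not affect v_p). Step 3 — |x − y|_5 = 5^{-1} = 1/5.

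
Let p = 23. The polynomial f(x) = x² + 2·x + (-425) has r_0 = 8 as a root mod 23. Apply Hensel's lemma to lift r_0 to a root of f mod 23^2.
r_1 = 468 (mod 529)

Hensel: r_{i+1} = r_i − f(r_i)·(f′(r_i))^{-1} mod 23^{i+2}, f′(x) = 2x + 2. Iterate:
  r_0 = 8 (mod 23)
  r_1 = 468 (mod 529)
Final: r = 468 satisfies f(r) ≡ 0 mod 23^2.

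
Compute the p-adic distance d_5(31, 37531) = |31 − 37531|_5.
d_5(31, 37531) = 1/3125

Step 1 — x − y = 31 − 37531 = -37500. Step 2 — v_5(-37500) = 5 (factor: -37500 = −(5^5 · 12); the sign does not affect v_p). Step 3 — |x − y|_5 = 5^{-5} = 1/3125.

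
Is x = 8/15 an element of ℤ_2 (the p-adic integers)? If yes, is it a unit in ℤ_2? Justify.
x ∈ ℤ_2 but not a unit; v_2(x) = 3 > 0

ℤ_2 = {x ∈ ℚ_2 : v_2(x) ≥ 0} and ℤ_2^× = {x ∈ ℤ_2 : v_2(x) = 0}. Here v_2(8/15) = v_2(num) − v_2(den) = 3; compare against these criteria.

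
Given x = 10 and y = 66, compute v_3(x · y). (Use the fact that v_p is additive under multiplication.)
v_3(660) = 1

v_p(x) = 0 (factor: 10 = 3^0 · 10); v_p(y) = 1 (factor: 66 = 3^1 · 22). Additivity: v_p(xy) = v_p(x) + v_p(y) = 0 + 1 = 1. (Direct check: xy = 660 = 3^1 · (220).)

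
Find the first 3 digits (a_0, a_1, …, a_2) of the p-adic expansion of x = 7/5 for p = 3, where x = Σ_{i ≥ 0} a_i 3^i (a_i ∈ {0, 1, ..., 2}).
(a_0, …, a_2) = (2, 1, 2)

v_3(7/5) = 0 (numerator and denominator both coprime to 3), so x ∈ ℤ_3^×. Compute digits iteratively via a_i = x_i mod 3, x_{i+1} = (x_i − a_i)/3, with x_0 = x:
  x_0 = 7/5;  a_0 = 2;  x_1 = (x_0 − 2)/3 = -1/5
  x_1 = -1/5;  a_1 = 1;  x_2 = (x_1 − 1)/3 = -2/5
  x_2 = -2/5;  a_2 = 2;  x_3 = (x_2 − 2)/3 = -4/5
Digits: (2, 1, 2).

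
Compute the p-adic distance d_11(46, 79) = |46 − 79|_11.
d_11(46, 79) = 1/11

Step 1 — x − y = 46 − 79 = -33. Step 2 — v_11(-33) = 1 (factor: -33 = −(11^1 · 3); the sign does not affect v_p). Step 3 — |x − y|_11 = 11^{-1} = 1/11.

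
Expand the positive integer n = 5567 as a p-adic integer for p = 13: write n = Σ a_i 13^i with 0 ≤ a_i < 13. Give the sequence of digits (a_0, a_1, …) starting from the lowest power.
(a_0, a_1, …) = (3, 12, 6, 2)

Repeated division by 13 gives the digits low-to-high: 5567 = 3 + 12·13^1 + 6·13^2 + 2·13^3. Digit sequence: (3, 12, 6, 2).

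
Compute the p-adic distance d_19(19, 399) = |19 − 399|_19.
d_19(19, 399) = 1/19

Step 1 — x − y = 19 − 399 = -380. Step 2 — v_19(-380) = 1 (factor: -380 = −(19^1 · 20); the sign does not affect v_p). Step 3 — |x − y|_19 = 19^{-1} = 1/19.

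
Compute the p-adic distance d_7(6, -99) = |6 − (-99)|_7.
d_7(6, -99) = 1/7

Step 1 — x − y = 6 − (-99) = 105. Step 2 — v_7(105) = 1 (factor: 105 = (7^1 · 15); the sign does not affect v_p). Step 3 — |x − y|_7 = 7^{-1} = 1/7.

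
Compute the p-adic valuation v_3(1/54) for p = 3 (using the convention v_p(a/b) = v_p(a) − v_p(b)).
v_3(1/54) = -3

Factor powers of 3 from the numerator and denominator of the reduced fraction: 1 = 3^0 · 1 and 54 = 3^3 · 2. Apply v_p(a/b) = v_p(a) − v_p(b): v_3(1/54) = 0 − 3 = -3.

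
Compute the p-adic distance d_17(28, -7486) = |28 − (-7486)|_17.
d_17(28, -7486) = 1/289

Step 1 — x − y = 28 − (-7486) = 7514. Step 2 — v_17(7514) = 2 (factor: 7514 = (17^2 · 26); the sign does not affect v_p). Step 3 — |x − y|_17 = 17^{-2} = 1/289.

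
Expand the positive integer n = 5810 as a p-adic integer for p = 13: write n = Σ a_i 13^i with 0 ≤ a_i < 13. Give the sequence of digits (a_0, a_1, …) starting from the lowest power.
(a_0, a_1, …) = (12, 4, 8, 2)

Repeated division by 13 gives the digits low-to-high: 5810 = 12 + 4·13^1 + 8·13^2 + 2·13^3. Digit sequence: (12, 4, 8, 2).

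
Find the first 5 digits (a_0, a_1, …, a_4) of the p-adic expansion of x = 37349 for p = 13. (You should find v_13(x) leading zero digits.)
(a_0, …, a_4) = (0, 0, 0, 4, 1)

v_13(37349) = 3, so a_0 = ... = a_2 = 0. Factor out: x = 13^3 · u with u = 17 a unit in ℤ_13. Expand u iteratively via a_{v+i} = u_i mod 13, u_{i+1} = (u_i − a_{v+i})/13:
  u_0 = 17;  a_3 = 4;  u_1 = (u_0 − 4)/13 = 1
  u_1 = 1;  a_4 = 1;  u_2 = (u_1 − 1)/13 = 0
Digits: (0, 0, 0, 4, 1).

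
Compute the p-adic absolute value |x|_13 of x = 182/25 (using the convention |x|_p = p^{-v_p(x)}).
|182/25|_13 = 1/13

Step 1 — compute v_13(x) by factoring powers of 13 out of the numerator and denominator: v_13(182/25) = 1. Step 2 — apply |x|_p = p^{-v_p(x)} = 13^{-1} = 1/13.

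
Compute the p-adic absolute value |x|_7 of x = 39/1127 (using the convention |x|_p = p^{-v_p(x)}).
|39/1127|_7 = 49

Step 1 — compute v_7(x) by factoring powers of 7 out of the numerator and denominator: v_7(39/1127) = -2. Step 2 — apply |x|_p = p^{-v_p(x)} = 7^{2} = 49.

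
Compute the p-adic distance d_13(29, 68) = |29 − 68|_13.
d_13(29, 68) = 1/13

Step 1 — x − y = 29 − 68 = -39. Step 2 — v_13(-39) = 1 (factor: -39 = −(13^1 · 3); the sign does not affect v_p). Step 3 — |x − y|_13 = 13^{-1} = 1/13.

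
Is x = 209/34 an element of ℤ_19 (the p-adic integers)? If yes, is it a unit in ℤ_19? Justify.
x ∈ ℤ_19 but not a unit; v_19(x) = 1 > 0

ℤ_19 = {x ∈ ℚ_19 : v_19(x) ≥ 0} and ℤ_19^× = {x ∈ ℤ_19 : v_19(x) = 0}. Here v_19(209/34) = v_19(num) − v_19(den) = 1; compare against these criteria.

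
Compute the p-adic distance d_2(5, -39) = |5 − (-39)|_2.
d_2(5, -39) = 1/4

Step 1 — x − y = 5 − (-39) = 44. Step 2 — v_2(44) = 2 (factor: 44 = (2^2 · 11); the sign does not affect v_p). Step 3 — |x − y|_2 = 2^{-2} = 1/4.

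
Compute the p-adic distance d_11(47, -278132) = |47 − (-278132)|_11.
d_11(47, -278132) = 1/14641

Step 1 — x − y = 47 − (-278132) = 278179. Step 2 — v_11(278179) = 4 (factor: 278179 = (11^4 · 19); the sign does not affect v_p). Step 3 — |x − y|_11 = 11^{-4} = 1/14641.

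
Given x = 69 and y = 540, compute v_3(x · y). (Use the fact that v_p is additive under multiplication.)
v_3(37260) = 4

v_p(x) = 1 (factor: 69 = 3^1 · 23); v_p(y) = 3 (factor: 540 = 3^3 · 20). Additivity: v_p(xy) = v_p(x) + v_p(y) = 1 + 3 = 4. (Direct check: xy = 37260 = 3^4 · (460).)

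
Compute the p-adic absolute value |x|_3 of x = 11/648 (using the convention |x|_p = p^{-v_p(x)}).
|11/648|_3 = 81

Step 1 — compute v_3(x) by factoring powers of 3 out of the numerator and denominator: v_3(11/648) = -4. Step 2 — apply |x|_p = p^{-v_p(x)} = 3^{4} = 81.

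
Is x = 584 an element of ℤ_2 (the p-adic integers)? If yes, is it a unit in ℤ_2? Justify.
x ∈ ℤ_2 but not a unit; v_2(x) = 3 > 0

ℤ_2 = {x ∈ ℚ_2 : v_2(x) ≥ 0} and ℤ_2^× = {x ∈ ℤ_2 : v_2(x) = 0}. Here v_2(584) = v_2(num) − v_2(den) = 3; compare against these criteria.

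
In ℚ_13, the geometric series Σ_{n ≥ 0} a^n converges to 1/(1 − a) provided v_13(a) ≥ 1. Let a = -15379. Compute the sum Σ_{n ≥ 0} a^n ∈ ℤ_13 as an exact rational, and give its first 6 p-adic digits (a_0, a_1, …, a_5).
Σ a^n = 1/(1 − a) = 1/15380;  first 6 digits = (1, 0, 0, 6, 12, 12)

v_13(a) = 3 ≥ 1, so the series converges in ℤ_13 to 1/(1 − a) = 1/(1 − (-15379)) = 1/15380. Expand this rational in ℤ_13: compute digits iteratively via d_i = x_i mod 13, x_{i+1} = (x_i − d_i)/13. The first 6 digits are (1, 0, 0, 6, 12, 12).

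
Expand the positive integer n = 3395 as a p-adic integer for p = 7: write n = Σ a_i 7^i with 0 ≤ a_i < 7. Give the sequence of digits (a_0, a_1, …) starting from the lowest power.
(a_0, a_1, …) = (0, 2, 6, 2, 1)

Repeated division by 7 gives the digits low-to-high: 3395 = 2·7^1 + 6·7^2 + 2·7^3 + 1·7^4. Digit sequence: (0, 2, 6, 2, 1).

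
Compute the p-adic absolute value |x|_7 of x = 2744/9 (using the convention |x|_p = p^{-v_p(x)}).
|2744/9|_7 = 1/343

Step 1 — compute v_7(x) by factoring powers of 7 out of the numerator and denominator: v_7(2744/9) = 3. Step 2 — apply |x|_p = p^{-v_p(x)} = 7^{-3} = 1/343.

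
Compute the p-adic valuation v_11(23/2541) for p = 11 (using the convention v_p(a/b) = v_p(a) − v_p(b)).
v_11(23/2541) = -2

Factor powers of 11 from the numerator and denominator of the reduced fraction: 23 = 11^0 · 23 and 2541 = 11^2 · 21. Apply v_p(a/b) = v_p(a) − v_p(b): v_11(23/2541) = 0 − 2 = -2.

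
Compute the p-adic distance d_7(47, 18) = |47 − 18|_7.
d_7(47, 18) = 1

Step 1 — x − y = 47 − 18 = 29. Step 2 — v_7(29) = 0 (factor: 29 = (7^0 · 29); the sign does not affect v_p). Step 3 — |x − y|_7 = 7^{0} = 1.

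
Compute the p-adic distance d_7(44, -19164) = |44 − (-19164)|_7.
d_7(44, -19164) = 1/2401

Step 1 — x − y = 44 − (-19164) = 19208. Step 2 — v_7(19208) = 4 (factor: 19208 = (7^4 · 8); the sign does not affect v_p). Step 3 — |x − y|_7 = 7^{-4} = 1/2401.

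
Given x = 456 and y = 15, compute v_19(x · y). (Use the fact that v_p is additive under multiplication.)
v_19(6840) = 1

v_p(x) = 1 (factor: 456 = 19^1 · 24); v_p(y) = 0 (factor: 15 = 19^0 · 15). Additivity: v_p(xy) = v_p(x) + v_p(y) = 1 + 0 = 1. (Direct check: xy = 6840 = 19^1 · (360).)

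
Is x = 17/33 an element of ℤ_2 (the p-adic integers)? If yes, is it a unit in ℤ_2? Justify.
x ∈ ℤ_2^× (unit); v_2(x) = 0

ℤ_2 = {x ∈ ℚ_2 : v_2(x) ≥ 0} and ℤ_2^× = {x ∈ ℤ_2 : v_2(x) = 0}. Here v_2(17/33) = v_2(num) − v_2(den) = 0; compare against these criteria.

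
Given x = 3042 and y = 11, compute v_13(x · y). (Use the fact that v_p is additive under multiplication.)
v_13(33462) = 2

v_p(x) = 2 (factor: 3042 = 13^2 · 18); v_p(y) = 0 (factor: 11 = 13^0 · 11). Additivity: v_p(xy) = v_p(x) + v_p(y) = 2 + 0 = 2. (Direct check: xy = 33462 = 13^2 · (198).)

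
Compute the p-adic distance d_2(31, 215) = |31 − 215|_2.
d_2(31, 215) = 1/8

Step 1 — x − y = 31 − 215 = -184. Step 2 — v_2(-184) = 3 (factor: -184 = −(2^3 · 23); the sign does not affect v_p). Step 3 — |x − y|_2 = 2^{-3} = 1/8.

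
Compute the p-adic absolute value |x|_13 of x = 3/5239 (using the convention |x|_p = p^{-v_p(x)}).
|3/5239|_13 = 169

Step 1 — compute v_13(x) by factoring powers of 13 out of the numerator and denominator: v_13(3/5239) = -2. Step 2 — apply |x|_p = p^{-v_p(x)} = 13^{2} = 169.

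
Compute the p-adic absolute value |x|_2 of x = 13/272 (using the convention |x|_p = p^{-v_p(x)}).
|13/272|_2 = 16

Step 1 — compute v_2(x) by factoring powers of 2 out of the numerator and denominator: v_2(13/272) = -4. Step 2 — apply |x|_p = p^{-v_p(x)} = 2^{4} = 16.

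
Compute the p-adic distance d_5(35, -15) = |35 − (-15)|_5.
d_5(35, -15) = 1/25

Step 1 — x − y = 35 − (-15) = 50. Step 2 — v_5(50) = 2 (factor: 50 = (5^2 · 2); the sign does not affect v_p). Step 3 — |x − y|_5 = 5^{-2} = 1/25.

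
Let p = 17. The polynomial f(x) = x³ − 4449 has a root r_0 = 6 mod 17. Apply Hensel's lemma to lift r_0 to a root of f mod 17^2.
r_1 = 278 (mod 289)

Hensel: r_{i+1} = r_i − f(r_i)/f′(r_i) mod 17^{i+2}, where f′(x) = 3x². Iterate:
  r_0 = 6 (mod 17)
  r_1 = 278 (mod 289)
Final: r = 278 with f(r) ≡ 0 mod 17^2.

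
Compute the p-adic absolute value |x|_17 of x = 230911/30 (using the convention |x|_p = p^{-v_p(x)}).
|230911/30|_17 = 1/4913

Step 1 — compute v_17(x) by factoring powers of 17 out of the numerator and denominator: v_17(230911/30) = 3. Step 2 — apply |x|_p = p^{-v_p(x)} = 17^{-3} = 1/4913.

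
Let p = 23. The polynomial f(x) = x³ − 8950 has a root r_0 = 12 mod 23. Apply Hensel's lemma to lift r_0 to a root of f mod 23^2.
r_1 = 472 (mod 529)

Hensel: r_{i+1} = r_i − f(r_i)/f′(r_i) mod 23^{i+2}, where f′(x) = 3x². Iterate:
  r_0 = 12 (mod 23)
  r_1 = 472 (mod 529)
Final: r = 472 with f(r) ≡ 0 mod 23^2.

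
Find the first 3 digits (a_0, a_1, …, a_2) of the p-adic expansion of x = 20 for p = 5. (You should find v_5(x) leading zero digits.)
(a_0, …, a_2) = (0, 4, 0)

v_5(20) = 1, so a_0 = ... = a_0 = 0. Factor out: x = 5^1 · u with u = 4 a unit in ℤ_5. Expand u iteratively via a_{v+i} = u_i mod 5, u_{i+1} = (u_i − a_{v+i})/5:
  u_0 = 4;  a_1 = 4;  u_1 = (u_0 − 4)/5 = 0
  u_1 = 0;  a_2 = 0;  u_2 = (u_1 − 0)/5 = 0
Digits: (0, 4, 0).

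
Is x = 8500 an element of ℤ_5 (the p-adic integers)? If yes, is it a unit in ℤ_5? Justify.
x ∈ ℤ_5 but not a unit; v_5(x) = 3 > 0

ℤ_5 = {x ∈ ℚ_5 : v_5(x) ≥ 0} and ℤ_5^× = {x ∈ ℤ_5 : v_5(x) = 0}. Here v_5(8500) = v_5(num) − v_5(den) = 3; compare against these criteria.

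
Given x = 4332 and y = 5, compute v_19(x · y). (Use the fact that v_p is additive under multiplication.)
v_19(21660) = 2

v_p(x) = 2 (factor: 4332 = 19^2 · 12); v_p(y) = 0 (factor: 5 = 19^0 · 5). Additivity: v_p(xy) = v_p(x) + v_p(y) = 2 + 0 = 2. (Direct check: xy = 21660 = 19^2 · (60).)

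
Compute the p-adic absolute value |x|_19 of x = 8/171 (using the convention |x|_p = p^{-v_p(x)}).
|8/171|_19 = 19

Step 1 — compute v_19(x) by factoring powers of 19 out of the numerator and denominator: v_19(8/171) = -1. Step 2 — apply |x|_p = p^{-v_p(x)} = 19^{1} = 19.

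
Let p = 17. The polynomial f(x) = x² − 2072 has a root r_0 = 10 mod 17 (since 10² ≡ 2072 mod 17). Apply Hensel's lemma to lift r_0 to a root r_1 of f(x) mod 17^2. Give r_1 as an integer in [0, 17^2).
r_1 = 282 (mod 289)

Hensel's recurrence: r_{i+1} = r_i − f(r_i)·(f′(r_i))^{-1} mod 17^{i+2}, with f′(x) = 2x. Iterate:
  r_0 = 10 (mod 17)
  r_1 = 282 (mod 289)
Final: r_1 = 282, and one checks f(r_1) ≡ 0 mod 17^2.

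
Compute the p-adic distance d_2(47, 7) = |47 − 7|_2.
d_2(47, 7) = 1/8

Step 1 — x − y = 47 − 7 = 40. Step 2 — v_2(40) = 3 (factor: 40 = (2^3 · 5); the sign does not affect v_p). Step 3 — |x − y|_2 = 2^{-3} = 1/8.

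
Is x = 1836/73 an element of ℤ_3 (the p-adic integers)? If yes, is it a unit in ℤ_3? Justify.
x ∈ ℤ_3 but not a unit; v_3(x) = 3 > 0

ℤ_3 = {x ∈ ℚ_3 : v_3(x) ≥ 0} and ℤ_3^× = {x ∈ ℤ_3 : v_3(x) = 0}. Here v_3(1836/73) = v_3(num) − v_3(den) = 3; compare against these criteria.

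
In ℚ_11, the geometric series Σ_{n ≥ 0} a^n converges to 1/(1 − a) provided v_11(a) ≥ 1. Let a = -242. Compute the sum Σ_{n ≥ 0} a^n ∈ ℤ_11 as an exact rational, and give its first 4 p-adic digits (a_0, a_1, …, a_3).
Σ a^n = 1/(1 − a) = 1/243;  first 4 digits = (1, 0, 9, 10)

v_11(a) = 2 ≥ 1, so the series converges in ℤ_11 to 1/(1 − a) = 1/(1 − (-242)) = 1/243. Expand this rational in ℤ_11: compute digits iteratively via d_i = x_i mod 11, x_{i+1} = (x_i − d_i)/11. The first 4 digits are (1, 0, 9, 10).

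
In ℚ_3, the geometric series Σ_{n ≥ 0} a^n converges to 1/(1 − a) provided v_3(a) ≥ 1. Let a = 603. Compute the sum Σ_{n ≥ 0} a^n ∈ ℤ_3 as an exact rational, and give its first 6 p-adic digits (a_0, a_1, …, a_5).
Σ a^n = 1/(1 − a) = -1/602;  first 6 digits = (1, 0, 1, 1, 2, 1)

v_3(a) = 2 ≥ 1, so the series converges in ℤ_3 to 1/(1 − a) = 1/(1 − 603) = -1/602. Expand this rational in ℤ_3: compute digits iteratively via d_i = x_i mod 3, x_{i+1} = (x_i − d_i)/3. The first 6 digits are (1, 0, 1, 1, 2, 1).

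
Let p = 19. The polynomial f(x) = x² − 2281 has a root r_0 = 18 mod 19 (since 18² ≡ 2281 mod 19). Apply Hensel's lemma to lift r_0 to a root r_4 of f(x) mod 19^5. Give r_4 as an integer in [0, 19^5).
r_4 = 2185075 (mod 2476099)

Hensel's recurrence: r_{i+1} = r_i − f(r_i)·(f′(r_i))^{-1} mod 19^{i+2}, with f′(x) = 2x. Iterate:
  r_0 = 18 (mod 19)
  r_1 = 303 (mod 361)
  r_2 = 3913 (mod 6859)
  r_3 = 99939 (mod 130321)
  r_4 = 2185075 (mod 2476099)
Final: r_4 = 2185075, and one checks f(r_4) ≡ 0 mod 19^5.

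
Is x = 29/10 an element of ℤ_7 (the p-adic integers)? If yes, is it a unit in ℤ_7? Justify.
x ∈ ℤ_7^× (unit); v_7(x) = 0

ℤ_7 = {x ∈ ℚ_7 : v_7(x) ≥ 0} and ℤ_7^× = {x ∈ ℤ_7 : v_7(x) = 0}. Here v_7(29/10) = v_7(num) − v_7(den) = 0; compare against these criteria.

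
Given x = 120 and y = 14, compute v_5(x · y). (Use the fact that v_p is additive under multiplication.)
v_5(1680) = 1

v_p(x) = 1 (factor: 120 = 5^1 · 24); v_p(y) = 0 (factor: 14 = 5^0 · 14). Additivity: v_p(xy) = v_p(x) + v_p(y) = 1 + 0 = 1. (Direct check: xy = 1680 = 5^1 · (336).)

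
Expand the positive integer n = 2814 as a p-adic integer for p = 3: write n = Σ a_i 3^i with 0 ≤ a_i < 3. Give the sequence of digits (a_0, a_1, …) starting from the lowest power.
(a_0, a_1, …) = (0, 2, 0, 2, 1, 2, 0, 1)

Repeated division by 3 gives the digits low-to-high: 2814 = 2·3^1 + 2·3^3 + 1·3^4 + 2·3^5 + 1·3^7. Digit sequence: (0, 2, 0, 2, 1, 2, 0, 1).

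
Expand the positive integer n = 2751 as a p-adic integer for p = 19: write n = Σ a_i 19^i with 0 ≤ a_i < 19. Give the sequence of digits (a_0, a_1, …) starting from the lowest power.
(a_0, a_1, …) = (15, 11, 7)

Repeated division by 19 gives the digits low-to-high: 2751 = 15 + 11·19^1 + 7·19^2. Digit sequence: (15, 11, 7).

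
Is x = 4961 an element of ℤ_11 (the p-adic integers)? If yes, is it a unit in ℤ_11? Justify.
x ∈ ℤ_11 but not a unit; v_11(x) = 2 > 0

ℤ_11 = {x ∈ ℚ_11 : v_11(x) ≥ 0} and ℤ_11^× = {x ∈ ℤ_11 : v_11(x) = 0}. Here v_11(4961) = v_11(num) − v_11(den) = 2; compare against these criteria.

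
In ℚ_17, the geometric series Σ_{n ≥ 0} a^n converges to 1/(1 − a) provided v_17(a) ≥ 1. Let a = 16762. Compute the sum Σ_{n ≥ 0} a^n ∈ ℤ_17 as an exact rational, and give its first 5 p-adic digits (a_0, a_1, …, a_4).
Σ a^n = 1/(1 − a) = -1/16761;  first 5 digits = (1, 0, 7, 3, 15)

v_17(a) = 2 ≥ 1, so the series converges in ℤ_17 to 1/(1 − a) = 1/(1 − 16762) = -1/16761. Expand this rational in ℤ_17: compute digits iteratively via d_i = x_i mod 17, x_{i+1} = (x_i − d_i)/17. The first 5 digits are (1, 0, 7, 3, 15).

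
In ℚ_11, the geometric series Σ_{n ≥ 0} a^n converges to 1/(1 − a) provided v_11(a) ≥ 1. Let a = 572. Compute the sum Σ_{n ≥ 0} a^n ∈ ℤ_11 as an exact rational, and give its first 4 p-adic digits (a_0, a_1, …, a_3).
Σ a^n = 1/(1 − a) = -1/571;  first 4 digits = (1, 8, 2, 10)

v_11(a) = 1 ≥ 1, so the series converges in ℤ_11 to 1/(1 − a) = 1/(1 − 572) = -1/571. Expand this rational in ℤ_11: compute digits iteratively via d_i = x_i mod 11, x_{i+1} = (x_i − d_i)/11. The first 4 digits are (1, 8, 2, 10).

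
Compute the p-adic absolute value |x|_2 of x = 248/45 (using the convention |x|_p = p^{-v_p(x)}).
|248/45|_2 = 1/8

Step 1 — compute v_2(x) by factoring powers of 2 out of the numerator and denominator: v_2(248/45) = 3. Step 2 — apply |x|_p = p^{-v_p(x)} = 2^{-3} = 1/8.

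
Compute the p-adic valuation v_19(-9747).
v_19(-9747) = 2

v_19(n) is the largest exponent k such that 19^k divides n. Factor out: -9747 = -19^2 · 27. (Sign doesn't affect v_p.) So v_19(-9747) = 2.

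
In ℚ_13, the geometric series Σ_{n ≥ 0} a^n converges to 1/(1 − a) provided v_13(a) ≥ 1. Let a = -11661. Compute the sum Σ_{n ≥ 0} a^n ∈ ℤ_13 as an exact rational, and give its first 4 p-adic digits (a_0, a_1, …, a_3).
Σ a^n = 1/(1 − a) = 1/11662;  first 4 digits = (1, 0, 9, 7)

v_13(a) = 2 ≥ 1, so the series converges in ℤ_13 to 1/(1 − a) = 1/(1 − (-11661)) = 1/11662. Expand this rational in ℤ_13: compute digits iteratively via d_i = x_i mod 13, x_{i+1} = (x_i − d_i)/13. The first 4 digits are (1, 0, 9, 7).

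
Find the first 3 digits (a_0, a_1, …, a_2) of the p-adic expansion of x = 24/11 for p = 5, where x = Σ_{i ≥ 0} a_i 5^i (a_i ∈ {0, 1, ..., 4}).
(a_0, …, a_2) = (4, 1, 2)

v_5(24/11) = 0 (numerator and denominator both coprime to 5), so x ∈ ℤ_5^×. Compute digits iteratively via a_i = x_i mod 5, x_{i+1} = (x_i − a_i)/5, with x_0 = x:
  x_0 = 24/11;  a_0 = 4;  x_1 = (x_0 − 4)/5 = -4/11
  x_1 = -4/11;  a_1 = 1;  x_2 = (x_1 − 1)/5 = -3/11
  x_2 = -3/11;  a_2 = 2;  x_3 = (x_2 − 2)/5 = -5/11
Digits: (4, 1, 2).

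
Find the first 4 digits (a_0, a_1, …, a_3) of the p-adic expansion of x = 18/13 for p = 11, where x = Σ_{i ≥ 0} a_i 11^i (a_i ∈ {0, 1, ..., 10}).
(a_0, …, a_3) = (9, 1, 10, 5)

v_11(18/13) = 0 (numerator and denominator both coprime to 11), so x ∈ ℤ_11^×. Compute digits iteratively via a_i = x_i mod 11, x_{i+1} = (x_i − a_i)/11, with x_0 = x:
  x_0 = 18/13;  a_0 = 9;  x_1 = (x_0 − 9)/11 = -9/13
  x_1 = -9/13;  a_1 = 1;  x_2 = (x_1 − 1)/11 = -2/13
  x_2 = -2/13;  a_2 = 10;  x_3 = (x_2 − 10)/11 = -12/13
  x_3 = -12/13;  a_3 = 5;  x_4 = (x_3 − 5)/11 = -7/13
Digits: (9, 1, 10, 5).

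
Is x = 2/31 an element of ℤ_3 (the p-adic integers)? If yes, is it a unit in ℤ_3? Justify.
x ∈ ℤ_3^× (unit); v_3(x) = 0

ℤ_3 = {x ∈ ℚ_3 : v_3(x) ≥ 0} and ℤ_3^× = {x ∈ ℤ_3 : v_3(x) = 0}. Here v_3(2/31) = v_3(num) − v_3(den) = 0; compare against these criteria.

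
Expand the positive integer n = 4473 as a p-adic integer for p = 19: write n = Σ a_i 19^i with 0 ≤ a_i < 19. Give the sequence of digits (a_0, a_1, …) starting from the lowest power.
(a_0, a_1, …) = (8, 7, 12)

Repeated division by 19 gives the digits low-to-high: 4473 = 8 + 7·19^1 + 12·19^2. Digit sequence: (8, 7, 12).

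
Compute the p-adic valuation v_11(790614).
v_11(790614) = 4

v_11(n) is the largest exponent k such that 11^k divides n. Factor out: 790614 = 11^4 · 54. (Sign doesn't affect v_p.) So v_11(790614) = 4.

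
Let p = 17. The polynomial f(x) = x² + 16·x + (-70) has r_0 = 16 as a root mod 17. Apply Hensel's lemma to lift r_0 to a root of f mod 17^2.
r_1 = 67 (mod 289)

Hensel: r_{i+1} = r_i − f(r_i)·(f′(r_i))^{-1} mod 17^{i+2}, f′(x) = 2x + 16. Iterate:
  r_0 = 16 (mod 17)
  r_1 = 67 (mod 289)
Final: r = 67 satisfies f(r) ≡ 0 mod 17^2.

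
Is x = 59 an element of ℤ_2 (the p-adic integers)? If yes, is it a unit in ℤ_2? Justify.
x ∈ ℤ_2^× (unit); v_2(x) = 0

ℤ_2 = {x ∈ ℚ_2 : v_2(x) ≥ 0} and ℤ_2^× = {x ∈ ℤ_2 : v_2(x) = 0}. Here v_2(59) = v_2(num) − v_2(den) = 0; compare against these criteria.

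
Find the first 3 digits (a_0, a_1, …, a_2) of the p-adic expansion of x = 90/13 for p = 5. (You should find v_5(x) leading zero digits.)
(a_0, …, a_2) = (0, 1, 2)

v_5(90/13) = 1, so a_0 = ... = a_0 = 0. Factor out: x = 5^1 · u with u = 18/13 a unit in ℤ_5. Expand u iteratively via a_{v+i} = u_i mod 5, u_{i+1} = (u_i − a_{v+i})/5:
  u_0 = 18/13;  a_1 = 1;  u_1 = (u_0 − 1)/5 = 1/13
  u_1 = 1/13;  a_2 = 2;  u_2 = (u_1 − 2)/5 = -5/13
Digits: (0, 1, 2).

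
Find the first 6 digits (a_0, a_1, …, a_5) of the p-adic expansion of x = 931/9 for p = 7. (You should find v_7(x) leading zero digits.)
(a_0, …, a_5) = (0, 0, 6, 1, 6, 3)

v_7(931/9) = 2, so a_0 = ... = a_1 = 0. Factor out: x = 7^2 · u with u = 19/9 a unit in ℤ_7. Expand u iteratively via a_{v+i} = u_i mod 7, u_{i+1} = (u_i − a_{v+i})/7:
  u_0 = 19/9;  a_2 = 6;  u_1 = (u_0 − 6)/7 = -5/9
  u_1 = -5/9;  a_3 = 1;  u_2 = (u_1 − 1)/7 = -2/9
  u_2 = -2/9;  a_4 = 6;  u_3 = (u_2 − 6)/7 = -8/9
  u_3 = -8/9;  a_5 = 3;  u_4 = (u_3 − 3)/7 = -5/9
Digits: (0, 0, 6, 1, 6, 3).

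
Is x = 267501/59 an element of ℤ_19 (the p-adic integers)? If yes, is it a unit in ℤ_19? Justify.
x ∈ ℤ_19 but not a unit; v_19(x) = 3 > 0

ℤ_19 = {x ∈ ℚ_19 : v_19(x) ≥ 0} and ℤ_19^× = {x ∈ ℤ_19 : v_19(x) = 0}. Here v_19(267501/59) = v_19(num) − v_19(den) = 3; compare against these criteria.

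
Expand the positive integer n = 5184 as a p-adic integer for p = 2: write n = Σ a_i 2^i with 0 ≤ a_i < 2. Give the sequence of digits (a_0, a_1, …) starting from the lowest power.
(a_0, a_1, …) = (0, 0, 0, 0, 0, 0, 1, 0, 0, 0, 1, 0, 1)

Repeated division by 2 gives the digits low-to-high: 5184 = 1·2^6 + 1·2^10 + 1·2^12. Digit sequence: (0, 0, 0, 0, 0, 0, 1, 0, 0, 0, 1, 0, 1).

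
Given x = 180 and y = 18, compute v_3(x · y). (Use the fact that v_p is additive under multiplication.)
v_3(3240) = 4

v_p(x) = 2 (factor: 180 = 3^2 · 20); v_p(y) = 2 (factor: 18 = 3^2 · 2). Additivity: v_p(xy) = v_p(x) + v_p(y) = 2 + 2 = 4. (Direct check: xy = 3240 = 3^4 · (40).)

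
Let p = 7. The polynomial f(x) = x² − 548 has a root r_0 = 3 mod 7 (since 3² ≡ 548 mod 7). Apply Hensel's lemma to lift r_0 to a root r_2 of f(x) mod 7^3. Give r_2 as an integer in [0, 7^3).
r_2 = 150 (mod 343)

Hensel's recurrence: r_{i+1} = r_i − f(r_i)·(f′(r_i))^{-1} mod 7^{i+2}, with f′(x) = 2x. Iterate:
  r_0 = 3 (mod 7)
  r_1 = 3 (mod 49)
  r_2 = 150 (mod 343)
Final: r_2 = 150, and one checks f(r_2) ≡ 0 mod 7^3.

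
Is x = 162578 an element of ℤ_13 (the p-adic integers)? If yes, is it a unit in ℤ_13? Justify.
x ∈ ℤ_13 but not a unit; v_13(x) = 3 > 0

ℤ_13 = {x ∈ ℚ_13 : v_13(x) ≥ 0} and ℤ_13^× = {x ∈ ℤ_13 : v_13(x) = 0}. Here v_13(162578) = v_13(num) − v_13(den) = 3; compare against these criteria.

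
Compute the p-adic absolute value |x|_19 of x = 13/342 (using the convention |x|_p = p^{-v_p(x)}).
|13/342|_19 = 19

Step 1 — compute v_19(x) by factoring powers of 19 out of the numerator and denominator: v_19(13/342) = -1. Step 2 — apply |x|_p = p^{-v_p(x)} = 19^{1} = 19.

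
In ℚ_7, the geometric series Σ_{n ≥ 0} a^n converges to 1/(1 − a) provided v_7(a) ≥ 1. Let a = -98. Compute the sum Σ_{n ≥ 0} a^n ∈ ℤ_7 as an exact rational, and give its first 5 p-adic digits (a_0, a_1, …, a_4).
Σ a^n = 1/(1 − a) = 1/99;  first 5 digits = (1, 0, 5, 6, 3)

v_7(a) = 2 ≥ 1, so the series converges in ℤ_7 to 1/(1 − a) = 1/(1 − (-98)) = 1/99. Expand this rational in ℤ_7: compute digits iteratively via d_i = x_i mod 7, x_{i+1} = (x_i − d_i)/7. The first 5 digits are (1, 0, 5, 6, 3).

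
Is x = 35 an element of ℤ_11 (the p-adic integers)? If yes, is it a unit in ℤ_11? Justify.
x ∈ ℤ_11^× (unit); v_11(x) = 0

ℤ_11 = {x ∈ ℚ_11 : v_11(x) ≥ 0} and ℤ_11^× = {x ∈ ℤ_11 : v_11(x) = 0}. Here v_11(35) = v_11(num) − v_11(den) = 0; compare against these criteria.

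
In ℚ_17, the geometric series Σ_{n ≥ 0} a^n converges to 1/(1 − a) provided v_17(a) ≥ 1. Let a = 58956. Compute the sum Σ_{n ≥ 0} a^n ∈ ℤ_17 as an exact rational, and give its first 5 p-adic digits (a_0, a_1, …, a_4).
Σ a^n = 1/(1 − a) = -1/58955;  first 5 digits = (1, 0, 0, 12, 0)

v_17(a) = 3 ≥ 1, so the series converges in ℤ_17 to 1/(1 − a) = 1/(1 − 58956) = -1/58955. Expand this rational in ℤ_17: compute digits iteratively via d_i = x_i mod 17, x_{i+1} = (x_i − d_i)/17. The first 5 digits are (1, 0, 0, 12, 0).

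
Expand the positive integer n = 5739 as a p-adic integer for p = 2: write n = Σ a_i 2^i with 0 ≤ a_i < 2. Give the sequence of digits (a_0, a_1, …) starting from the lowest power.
(a_0, a_1, …) = (1, 1, 0, 1, 0, 1, 1, 0, 0, 1, 1, 0, 1)

Repeated division by 2 gives the digits low-to-high: 5739 = 1 + 1·2^1 + 1·2^3 + 1·2^5 + 1·2^6 + 1·2^9 + 1·2^10 + 1·2^12. Digit sequence: (1, 1, 0, 1, 0, 1, 1, 0, 0, 1, 1, 0, 1).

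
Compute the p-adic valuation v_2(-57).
v_2(-57) = 0

v_2(n) is the largest exponent k such that 2^k divides n. Factor out: -57 = -2^0 · 57. (Sign doesn't affect v_p.) So v_2(-57) = 0.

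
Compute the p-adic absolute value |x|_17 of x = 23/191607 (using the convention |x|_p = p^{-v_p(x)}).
|23/191607|_17 = 4913

Step 1 — compute v_17(x) by factoring powers of 17 out of the numerator and denominator: v_17(23/191607) = -3. Step 2 — apply |x|_p = p^{-v_p(x)} = 17^{3} = 4913.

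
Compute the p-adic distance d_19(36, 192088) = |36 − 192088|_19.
d_19(36, 192088) = 1/6859

Step 1 — x − y = 36 − 192088 = -192052. Step 2 — v_19(-192052) = 3 (factor: -192052 = −(19^3 · 28); the sign does not affect v_p). Step 3 — |x − y|_19 = 19^{-3} = 1/6859.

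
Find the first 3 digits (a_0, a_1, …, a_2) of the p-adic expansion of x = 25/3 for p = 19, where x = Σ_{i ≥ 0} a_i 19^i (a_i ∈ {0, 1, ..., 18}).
(a_0, …, a_2) = (2, 13, 12)

v_19(25/3) = 0 (numerator and denominator both coprime to 19), so x ∈ ℤ_19^×. Compute digits iteratively via a_i = x_i mod 19, x_{i+1} = (x_i − a_i)/19, with x_0 = x:
  x_0 = 25/3;  a_0 = 2;  x_1 = (x_0 − 2)/19 = 1/3
  x_1 = 1/3;  a_1 = 13;  x_2 = (x_1 − 13)/19 = -2/3
  x_2 = -2/3;  a_2 = 12;  x_3 = (x_2 − 12)/19 = -2/3
Digits: (2, 13, 12).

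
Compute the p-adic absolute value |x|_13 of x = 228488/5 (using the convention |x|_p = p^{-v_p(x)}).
|228488/5|_13 = 1/28561

Step 1 — compute v_13(x) by factoring powers of 13 out of the numerator and denominator: v_13(228488/5) = 4. Step 2 — apply |x|_p = p^{-v_p(x)} = 13^{-4} = 1/28561.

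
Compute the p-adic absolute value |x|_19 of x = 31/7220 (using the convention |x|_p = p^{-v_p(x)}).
|31/7220|_19 = 361

Step 1 — compute v_19(x) by factoring powers of 19 out of the numerator and denominator: v_19(31/7220) = -2. Step 2 — apply |x|_p = p^{-v_p(x)} = 19^{2} = 361.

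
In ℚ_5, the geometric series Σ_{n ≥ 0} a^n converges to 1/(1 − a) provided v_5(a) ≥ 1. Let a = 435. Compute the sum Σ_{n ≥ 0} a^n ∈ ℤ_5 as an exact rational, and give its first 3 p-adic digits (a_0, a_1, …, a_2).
Σ a^n = 1/(1 − a) = -1/434;  first 3 digits = (1, 2, 1)

v_5(a) = 1 ≥ 1, so the series converges in ℤ_5 to 1/(1 − a) = 1/(1 − 435) = -1/434. Expand this rational in ℤ_5: compute digits iteratively via d_i = x_i mod 5, x_{i+1} = (x_i − d_i)/5. The first 3 digits are (1, 2, 1).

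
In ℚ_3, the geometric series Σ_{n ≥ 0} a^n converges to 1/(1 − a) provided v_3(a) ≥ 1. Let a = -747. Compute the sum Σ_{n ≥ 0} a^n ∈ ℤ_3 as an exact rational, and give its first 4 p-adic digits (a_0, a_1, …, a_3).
Σ a^n = 1/(1 − a) = 1/748;  first 4 digits = (1, 0, 1, 2)

v_3(a) = 2 ≥ 1, so the series converges in ℤ_3 to 1/(1 − a) = 1/(1 − (-747)) = 1/748. Expand this rational in ℤ_3: compute digits iteratively via d_i = x_i mod 3, x_{i+1} = (x_i − d_i)/3. The first 4 digits are (1, 0, 1, 2).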